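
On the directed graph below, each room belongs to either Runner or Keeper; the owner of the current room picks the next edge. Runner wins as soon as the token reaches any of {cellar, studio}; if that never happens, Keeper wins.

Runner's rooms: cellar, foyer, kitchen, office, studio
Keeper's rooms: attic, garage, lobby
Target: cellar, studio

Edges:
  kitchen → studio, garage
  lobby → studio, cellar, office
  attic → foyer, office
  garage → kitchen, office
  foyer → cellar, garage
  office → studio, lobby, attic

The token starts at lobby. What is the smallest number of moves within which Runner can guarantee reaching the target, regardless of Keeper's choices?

A0 = {cellar, studio}
A1: add {foyer, kitchen, office} — kitchen (Runner) has kitchen→studio; foyer (Runner) has foyer→cellar; office (Runner) has office→studio.
A2: add {attic, garage, lobby} — lobby (Keeper): all of {studio, cellar, office} already in; attic (Keeper): all of {foyer, office} already in; garage (Keeper): all of {kitchen, office} already in.
A2 = all vertices. Fixed point.
lobby enters the attractor at level 2, so Runner can force the target in 2 moves from there.

2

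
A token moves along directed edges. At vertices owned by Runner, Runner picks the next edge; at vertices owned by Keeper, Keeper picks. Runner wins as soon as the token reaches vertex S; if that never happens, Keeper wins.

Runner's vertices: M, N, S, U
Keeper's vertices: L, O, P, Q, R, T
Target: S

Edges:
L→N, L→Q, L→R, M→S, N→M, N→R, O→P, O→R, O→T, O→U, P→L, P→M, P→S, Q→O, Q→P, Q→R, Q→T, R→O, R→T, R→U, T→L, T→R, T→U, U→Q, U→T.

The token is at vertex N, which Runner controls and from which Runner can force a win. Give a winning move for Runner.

A0 = {S}
A1: add {M} — M (Runner) has M→S.
A2: add {N} — N (Runner) has N→M.
A3 = A2; e.g. L (Keeper) can still go to Q. Fixed point.
From N, successor M is in the attractor (rank 1); the other successor R is not.

M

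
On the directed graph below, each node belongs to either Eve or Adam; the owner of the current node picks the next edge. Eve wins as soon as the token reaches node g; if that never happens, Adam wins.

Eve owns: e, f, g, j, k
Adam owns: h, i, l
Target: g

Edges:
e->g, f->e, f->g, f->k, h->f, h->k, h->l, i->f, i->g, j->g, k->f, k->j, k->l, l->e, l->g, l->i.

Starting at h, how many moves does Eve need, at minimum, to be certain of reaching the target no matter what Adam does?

4

A0 = {g}
A1: add {e, f, j} — e (Eve) has e→g; f (Eve) has f→g; j (Eve) has j→g.
A2: add {i, k} — i (Adam): all of {f, g} already in; k (Eve) has k→f.
A3: add {l} — l (Adam): all of {e, g, i} already in.
A4: add {h} — h (Adam): all of {f, k, l} already in.
A4 = all vertices. Fixed point.
h enters the attractor at level 4, so Eve can force the target in 4 moves from there.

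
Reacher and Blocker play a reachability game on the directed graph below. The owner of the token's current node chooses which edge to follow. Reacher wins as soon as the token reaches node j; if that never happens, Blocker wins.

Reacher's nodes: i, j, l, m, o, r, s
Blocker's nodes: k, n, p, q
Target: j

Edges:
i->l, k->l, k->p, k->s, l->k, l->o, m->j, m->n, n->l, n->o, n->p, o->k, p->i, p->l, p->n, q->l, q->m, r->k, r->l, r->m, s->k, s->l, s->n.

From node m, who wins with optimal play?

Reacher

A0 = {j}
A1: add {m} — m (Reacher) has m→j.
m ∈ A1, so Reacher can force the target.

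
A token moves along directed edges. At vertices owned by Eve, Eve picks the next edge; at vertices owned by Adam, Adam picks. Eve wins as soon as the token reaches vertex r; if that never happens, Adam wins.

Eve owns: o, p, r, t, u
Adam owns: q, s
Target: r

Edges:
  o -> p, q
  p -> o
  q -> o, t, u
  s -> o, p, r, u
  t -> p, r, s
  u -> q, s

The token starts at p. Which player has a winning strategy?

A0 = {r}
A1: add {t} — t (Eve) has t→r.
A2 = A1; e.g. o (Eve) has no edge into A1. Fixed point.
p never enters the attractor, so Adam can avoid the target forever.

Adam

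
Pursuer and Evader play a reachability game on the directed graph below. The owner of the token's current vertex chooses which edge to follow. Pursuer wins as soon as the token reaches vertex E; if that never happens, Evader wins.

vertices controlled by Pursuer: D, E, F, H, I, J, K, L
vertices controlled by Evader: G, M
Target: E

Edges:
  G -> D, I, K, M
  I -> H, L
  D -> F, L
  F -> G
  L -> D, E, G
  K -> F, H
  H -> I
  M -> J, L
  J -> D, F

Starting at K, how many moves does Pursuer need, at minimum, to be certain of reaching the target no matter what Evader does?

A0 = {E}
A1: add {L} — L (Pursuer) has L→E.
A2: add {D, I} — D (Pursuer) has D→L; I (Pursuer) has I→L.
A3: add {H, J} — H (Pursuer) has H→I; J (Pursuer) has J→D.
A4: add {K, M} — K (Pursuer) has K→H; M (Evader): all of {J, L} already in.
K enters the attractor at level 4, so Pursuer can force the target in 4 moves from there.

4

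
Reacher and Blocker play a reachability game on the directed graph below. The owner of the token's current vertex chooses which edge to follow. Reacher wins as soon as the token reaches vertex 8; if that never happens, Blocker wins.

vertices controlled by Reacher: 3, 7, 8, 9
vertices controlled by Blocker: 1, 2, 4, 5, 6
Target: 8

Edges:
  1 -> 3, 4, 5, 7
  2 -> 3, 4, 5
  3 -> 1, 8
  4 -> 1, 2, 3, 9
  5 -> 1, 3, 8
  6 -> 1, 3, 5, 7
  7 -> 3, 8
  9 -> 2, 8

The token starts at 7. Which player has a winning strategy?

A0 = {8}
A1: add {3, 7, 9} — 3 (Reacher) has 3→8; 7 (Reacher) has 7→8; 9 (Reacher) has 9→8.
A2 = A1; e.g. 1 (Blocker) can still go to 4. Fixed point.
7 ∈ A1, so Reacher can force the target.

Reacher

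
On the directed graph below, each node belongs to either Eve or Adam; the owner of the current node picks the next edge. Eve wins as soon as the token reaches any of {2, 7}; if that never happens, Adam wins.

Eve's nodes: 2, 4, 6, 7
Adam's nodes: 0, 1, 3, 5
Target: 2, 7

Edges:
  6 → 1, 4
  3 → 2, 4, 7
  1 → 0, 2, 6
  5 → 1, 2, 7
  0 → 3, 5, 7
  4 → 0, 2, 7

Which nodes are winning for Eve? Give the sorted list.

2, 3, 4, 6, 7

A0 = {2, 7}
A1: add {4} — 4 (Eve) has 4→2.
A2: add {3, 6} — 3 (Adam): all of {2, 4, 7} already in; 6 (Eve) has 6→4.
A3 = A2; e.g. 0 (Adam) can still go to 5. Fixed point.
Eve's winning region = {2, 3, 4, 6, 7}.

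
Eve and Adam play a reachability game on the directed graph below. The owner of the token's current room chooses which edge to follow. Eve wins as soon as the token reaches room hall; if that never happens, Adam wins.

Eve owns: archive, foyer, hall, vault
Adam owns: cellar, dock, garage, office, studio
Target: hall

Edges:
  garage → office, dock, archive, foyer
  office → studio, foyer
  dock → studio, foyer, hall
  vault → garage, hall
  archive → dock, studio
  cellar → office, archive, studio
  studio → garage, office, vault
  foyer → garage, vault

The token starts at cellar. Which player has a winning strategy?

Adam

A0 = {hall}
A1: add {vault} — vault (Eve) has vault→hall.
A2: add {foyer} — foyer (Eve) has foyer→vault.
A3 = A2; e.g. garage (Adam) can still go to office. Fixed point.
cellar never enters the attractor, so Adam can avoid the target forever.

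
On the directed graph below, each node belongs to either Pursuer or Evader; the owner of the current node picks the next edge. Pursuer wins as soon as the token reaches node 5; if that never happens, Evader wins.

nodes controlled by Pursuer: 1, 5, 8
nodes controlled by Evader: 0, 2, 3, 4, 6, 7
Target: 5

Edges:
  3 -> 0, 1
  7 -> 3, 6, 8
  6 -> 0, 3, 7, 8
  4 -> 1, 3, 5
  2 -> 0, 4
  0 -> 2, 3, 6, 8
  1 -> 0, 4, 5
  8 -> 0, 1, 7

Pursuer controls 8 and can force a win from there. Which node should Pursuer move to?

1

A0 = {5}
A1: add {1} — 1 (Pursuer) has 1→5.
A2: add {8} — 8 (Pursuer) has 8→1.
A3 = A2; e.g. 0 (Evader) can still go to 2. Fixed point.
From 8, successor 1 is in the attractor (rank 1); the other successors 0, 7 are not.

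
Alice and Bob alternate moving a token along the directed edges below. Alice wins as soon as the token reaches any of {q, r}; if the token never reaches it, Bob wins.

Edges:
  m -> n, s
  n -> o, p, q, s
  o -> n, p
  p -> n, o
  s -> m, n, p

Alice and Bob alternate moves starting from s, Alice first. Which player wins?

Bob

Track states (vertex, player-to-move).
A0 = {(q,Alice), (q,Bob), (r,Alice), (r,Bob)}
A1: add {(n,Alice)}.
A2 = A1; e.g. (m,Alice) stays out. (s,Alice) never enters ⇒ Bob avoids the target.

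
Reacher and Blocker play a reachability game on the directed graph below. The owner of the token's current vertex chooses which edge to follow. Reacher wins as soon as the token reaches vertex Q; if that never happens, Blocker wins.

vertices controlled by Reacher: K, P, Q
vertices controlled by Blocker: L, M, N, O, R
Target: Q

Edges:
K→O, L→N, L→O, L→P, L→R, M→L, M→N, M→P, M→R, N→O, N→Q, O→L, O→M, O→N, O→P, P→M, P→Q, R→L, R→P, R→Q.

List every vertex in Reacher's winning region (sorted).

P, Q

A0 = {Q}
A1: add {P} — P (Reacher) has P→Q.
A2 = A1; e.g. K (Reacher) has no edge into A1. Fixed point.
Reacher's winning region = {P, Q}.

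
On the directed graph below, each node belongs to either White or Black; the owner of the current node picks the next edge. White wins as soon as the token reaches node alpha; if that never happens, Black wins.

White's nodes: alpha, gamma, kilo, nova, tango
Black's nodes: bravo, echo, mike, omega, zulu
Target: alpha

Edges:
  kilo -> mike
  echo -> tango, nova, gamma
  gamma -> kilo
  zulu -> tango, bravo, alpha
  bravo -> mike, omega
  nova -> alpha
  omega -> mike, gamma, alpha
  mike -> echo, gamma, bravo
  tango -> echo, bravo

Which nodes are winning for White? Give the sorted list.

A0 = {alpha}
A1: add {nova} — nova (White) has nova→alpha.
A2 = A1; e.g. mike (Black) can still go to echo. Fixed point.
White's winning region = {alpha, nova}.

alpha, nova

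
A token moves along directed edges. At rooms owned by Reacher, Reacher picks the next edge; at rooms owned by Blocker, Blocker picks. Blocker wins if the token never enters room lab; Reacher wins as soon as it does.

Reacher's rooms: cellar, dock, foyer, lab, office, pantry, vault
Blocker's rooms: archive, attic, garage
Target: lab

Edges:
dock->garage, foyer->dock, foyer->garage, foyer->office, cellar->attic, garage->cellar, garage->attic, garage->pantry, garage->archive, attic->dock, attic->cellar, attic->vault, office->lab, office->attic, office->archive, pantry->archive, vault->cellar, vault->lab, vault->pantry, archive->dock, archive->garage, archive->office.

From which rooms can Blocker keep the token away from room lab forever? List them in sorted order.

A0 = {lab}
A1: add {office, vault} — office (Reacher) has office→lab; vault (Reacher) has vault→lab.
A2: add {foyer} — foyer (Reacher) has foyer→office.
A3 = A2; e.g. dock (Reacher) has no edge into A2. Fixed point.
Reacher's attractor = {foyer, lab, office, vault}; Blocker avoids the target exactly from the complement.

archive, attic, cellar, dock, garage, pantry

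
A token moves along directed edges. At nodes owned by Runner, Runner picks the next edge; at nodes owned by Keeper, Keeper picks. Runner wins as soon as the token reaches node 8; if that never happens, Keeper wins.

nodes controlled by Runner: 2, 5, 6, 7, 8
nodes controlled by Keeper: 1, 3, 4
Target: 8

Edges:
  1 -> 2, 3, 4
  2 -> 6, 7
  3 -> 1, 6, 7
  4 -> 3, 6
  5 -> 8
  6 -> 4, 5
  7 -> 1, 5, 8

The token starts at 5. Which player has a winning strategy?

Runner

A0 = {8}
A1: add {5, 7} — 5 (Runner) has 5→8; 7 (Runner) has 7→8.
5 ∈ A1, so Runner can force the target.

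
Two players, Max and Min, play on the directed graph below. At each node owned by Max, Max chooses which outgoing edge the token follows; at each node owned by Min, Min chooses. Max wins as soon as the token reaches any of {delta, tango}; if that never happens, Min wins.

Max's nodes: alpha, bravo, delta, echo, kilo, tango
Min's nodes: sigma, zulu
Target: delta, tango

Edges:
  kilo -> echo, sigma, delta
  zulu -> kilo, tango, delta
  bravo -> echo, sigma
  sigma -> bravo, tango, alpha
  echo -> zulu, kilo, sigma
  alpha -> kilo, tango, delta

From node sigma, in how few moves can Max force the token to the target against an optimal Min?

4

A0 = {delta, tango}
A1: add {alpha, kilo} — kilo (Max) has kilo→delta; alpha (Max) has alpha→tango.
A2: add {echo, zulu} — echo (Max) has echo→kilo; zulu (Min): all of {kilo, tango, delta} already in.
A3: add {bravo} — bravo (Max) has bravo→echo.
A4: add {sigma} — sigma (Min): all of {bravo, tango, alpha} already in.
A4 = all vertices. Fixed point.
sigma enters the attractor at level 4, so Max can force the target in 4 moves from there.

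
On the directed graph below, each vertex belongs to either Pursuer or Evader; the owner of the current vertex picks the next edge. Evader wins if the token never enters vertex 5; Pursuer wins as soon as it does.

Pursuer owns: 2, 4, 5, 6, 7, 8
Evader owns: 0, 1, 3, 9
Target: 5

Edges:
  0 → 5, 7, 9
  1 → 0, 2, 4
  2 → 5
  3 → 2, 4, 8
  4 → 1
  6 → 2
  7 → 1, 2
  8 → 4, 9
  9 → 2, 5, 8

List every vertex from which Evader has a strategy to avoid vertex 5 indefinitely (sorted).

0, 1, 3, 4, 8, 9

A0 = {5}
A1: add {2} — 2 (Pursuer) has 2→5.
A2: add {6, 7} — 6 (Pursuer) has 6→2; 7 (Pursuer) has 7→2.
A3 = A2; e.g. 0 (Evader) can still go to 9. Fixed point.
Pursuer's attractor = {2, 5, 6, 7}; Evader avoids the target exactly from the complement.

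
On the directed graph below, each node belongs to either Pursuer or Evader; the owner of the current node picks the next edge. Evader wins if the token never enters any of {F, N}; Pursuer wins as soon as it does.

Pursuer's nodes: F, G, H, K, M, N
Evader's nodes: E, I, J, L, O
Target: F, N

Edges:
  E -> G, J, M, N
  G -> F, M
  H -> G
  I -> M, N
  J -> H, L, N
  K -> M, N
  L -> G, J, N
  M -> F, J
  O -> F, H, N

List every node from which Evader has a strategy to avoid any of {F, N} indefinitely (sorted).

A0 = {F, N}
A1: add {G, K, M} — G (Pursuer) has G→F; K (Pursuer) has K→N; M (Pursuer) has M→F.
A2: add {H, I} — H (Pursuer) has H→G; I (Evader): all of {M, N} already in.
A3: add {O} — O (Evader): all of {F, H, N} already in.
A4 = A3; e.g. E (Evader) can still go to J. Fixed point.
Pursuer's attractor = {F, G, H, I, K, M, N, O}; Evader avoids the target exactly from the complement.

E, J, L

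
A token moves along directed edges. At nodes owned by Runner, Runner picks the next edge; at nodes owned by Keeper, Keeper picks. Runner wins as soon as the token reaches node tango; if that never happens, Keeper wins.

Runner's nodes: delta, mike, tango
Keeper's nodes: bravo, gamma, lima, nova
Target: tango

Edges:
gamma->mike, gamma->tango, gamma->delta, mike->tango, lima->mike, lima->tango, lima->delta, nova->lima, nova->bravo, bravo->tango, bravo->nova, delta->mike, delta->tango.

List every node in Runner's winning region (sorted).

A0 = {tango}
A1: add {delta, mike} — mike (Runner) has mike→tango; delta (Runner) has delta→tango.
A2: add {gamma, lima} — gamma (Keeper): all of {mike, tango, delta} already in; lima (Keeper): all of {mike, tango, delta} already in.
A3 = A2; e.g. nova (Keeper) can still go to bravo. Fixed point.
Runner's winning region = {delta, gamma, lima, mike, tango}.

delta, gamma, lima, mike, tango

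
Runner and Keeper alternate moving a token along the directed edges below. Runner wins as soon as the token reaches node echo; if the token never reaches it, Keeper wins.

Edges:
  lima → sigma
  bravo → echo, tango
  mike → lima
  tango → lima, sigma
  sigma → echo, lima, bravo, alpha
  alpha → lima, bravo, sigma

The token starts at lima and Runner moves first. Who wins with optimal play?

Track states (vertex, player-to-move).
A0 = {(echo,Runner), (echo,Keeper)}
A1: add {(bravo,Runner), (sigma,Runner)}.
A2: add {(lima,Keeper)}.
A3: add {(mike,Runner), (tango,Runner), (alpha,Runner)}.
A4: add {(bravo,Keeper)}.
A5 = A4; e.g. (lima,Runner) stays out. (lima,Runner) never enters ⇒ Keeper avoids the target.

Keeper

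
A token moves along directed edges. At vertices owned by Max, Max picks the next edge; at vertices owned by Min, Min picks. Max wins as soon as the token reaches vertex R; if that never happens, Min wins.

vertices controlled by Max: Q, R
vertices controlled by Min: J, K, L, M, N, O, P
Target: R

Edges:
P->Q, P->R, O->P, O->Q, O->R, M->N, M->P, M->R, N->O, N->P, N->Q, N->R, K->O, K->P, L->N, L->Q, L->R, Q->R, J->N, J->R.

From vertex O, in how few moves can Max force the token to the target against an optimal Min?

A0 = {R}
A1: add {Q} — Q (Max) has Q→R.
A2: add {P} — P (Min): all of {Q, R} already in.
A3: add {O} — O (Min): all of {P, Q, R} already in.
O enters the attractor at level 3, so Max can force the target in 3 moves from there.

3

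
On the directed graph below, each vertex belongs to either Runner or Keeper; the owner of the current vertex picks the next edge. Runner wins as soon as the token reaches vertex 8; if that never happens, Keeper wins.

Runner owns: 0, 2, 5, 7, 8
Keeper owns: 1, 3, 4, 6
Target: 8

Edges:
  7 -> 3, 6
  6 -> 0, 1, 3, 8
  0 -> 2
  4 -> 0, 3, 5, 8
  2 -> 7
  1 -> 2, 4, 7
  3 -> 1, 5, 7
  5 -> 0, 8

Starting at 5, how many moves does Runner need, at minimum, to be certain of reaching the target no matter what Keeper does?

A0 = {8}
A1: add {5} — 5 (Runner) has 5→8.
A2 = A1; e.g. 0 (Runner) has no edge into A1. Fixed point.
5 enters the attractor at level 1, so Runner can force the target in 1 move from there.

1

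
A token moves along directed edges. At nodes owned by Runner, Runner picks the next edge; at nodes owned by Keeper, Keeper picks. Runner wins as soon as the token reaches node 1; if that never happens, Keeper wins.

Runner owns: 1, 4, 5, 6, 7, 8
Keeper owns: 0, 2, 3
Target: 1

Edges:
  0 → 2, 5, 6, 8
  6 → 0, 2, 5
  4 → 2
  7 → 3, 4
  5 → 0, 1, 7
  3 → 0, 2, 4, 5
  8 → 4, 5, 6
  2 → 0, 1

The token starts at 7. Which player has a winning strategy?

Keeper

A0 = {1}
A1: add {5} — 5 (Runner) has 5→1.
A2: add {6, 8} — 6 (Runner) has 6→5; 8 (Runner) has 8→5.
A3 = A2; e.g. 0 (Keeper) can still go to 2. Fixed point.
7 never enters the attractor, so Keeper can avoid the target forever.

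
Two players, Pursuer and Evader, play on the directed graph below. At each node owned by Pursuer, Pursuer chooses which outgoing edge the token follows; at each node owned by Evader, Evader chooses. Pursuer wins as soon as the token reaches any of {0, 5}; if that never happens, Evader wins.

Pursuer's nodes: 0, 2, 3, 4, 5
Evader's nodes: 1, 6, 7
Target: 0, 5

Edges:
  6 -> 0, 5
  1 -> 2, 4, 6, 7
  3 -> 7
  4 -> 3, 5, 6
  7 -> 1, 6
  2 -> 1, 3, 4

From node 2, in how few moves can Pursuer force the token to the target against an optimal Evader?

A0 = {0, 5}
A1: add {4, 6} — 4 (Pursuer) has 4→5; 6 (Evader): all of {0, 5} already in.
A2: add {2} — 2 (Pursuer) has 2→4.
A3 = A2; e.g. 1 (Evader) can still go to 7. Fixed point.
2 enters the attractor at level 2, so Pursuer can force the target in 2 moves from there.

2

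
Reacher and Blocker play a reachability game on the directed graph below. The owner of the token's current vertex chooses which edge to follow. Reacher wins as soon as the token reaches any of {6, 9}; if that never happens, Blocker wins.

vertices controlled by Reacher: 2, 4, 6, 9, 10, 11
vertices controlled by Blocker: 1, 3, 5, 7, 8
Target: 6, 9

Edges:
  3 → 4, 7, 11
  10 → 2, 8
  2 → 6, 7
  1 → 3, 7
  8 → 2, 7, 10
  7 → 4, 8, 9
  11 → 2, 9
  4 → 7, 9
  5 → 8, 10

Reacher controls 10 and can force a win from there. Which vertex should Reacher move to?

A0 = {6, 9}
A1: add {2, 4, 11} — 2 (Reacher) has 2→6; 4 (Reacher) has 4→9; 11 (Reacher) has 11→9.
A2: add {10} — 10 (Reacher) has 10→2.
A3 = A2; e.g. 1 (Blocker) can still go to 3. Fixed point.
From 10, successor 2 is in the attractor (rank 1); the other successor 8 is not.

2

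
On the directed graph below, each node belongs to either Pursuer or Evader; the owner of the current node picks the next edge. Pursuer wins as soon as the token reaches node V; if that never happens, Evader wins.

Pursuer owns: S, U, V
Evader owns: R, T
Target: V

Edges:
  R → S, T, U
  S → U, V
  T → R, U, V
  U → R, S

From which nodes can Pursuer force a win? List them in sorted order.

S, U, V

A0 = {V}
A1: add {S} — S (Pursuer) has S→V.
A2: add {U} — U (Pursuer) has U→S.
A3 = A2; e.g. R (Evader) can still go to T. Fixed point.
Pursuer's winning region = {S, U, V}.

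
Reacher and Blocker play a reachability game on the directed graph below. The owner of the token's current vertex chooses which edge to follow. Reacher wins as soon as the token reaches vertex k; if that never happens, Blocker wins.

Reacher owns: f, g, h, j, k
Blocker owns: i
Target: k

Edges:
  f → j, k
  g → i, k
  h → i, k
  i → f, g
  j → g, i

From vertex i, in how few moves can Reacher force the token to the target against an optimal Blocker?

A0 = {k}
A1: add {f, g, h} — f (Reacher) has f→k; g (Reacher) has g→k; h (Reacher) has h→k.
A2: add {i, j} — i (Blocker): all of {f, g} already in; j (Reacher) has j→g.
A2 = all vertices. Fixed point.
i enters the attractor at level 2, so Reacher can force the target in 2 moves from there.

2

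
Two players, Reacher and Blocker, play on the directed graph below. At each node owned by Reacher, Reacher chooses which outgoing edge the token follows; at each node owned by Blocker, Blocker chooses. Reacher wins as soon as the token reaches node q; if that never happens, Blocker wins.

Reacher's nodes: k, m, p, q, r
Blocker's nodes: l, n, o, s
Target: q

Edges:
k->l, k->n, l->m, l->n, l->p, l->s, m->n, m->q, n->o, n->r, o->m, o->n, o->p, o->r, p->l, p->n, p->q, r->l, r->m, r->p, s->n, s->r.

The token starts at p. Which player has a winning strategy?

Reacher

A0 = {q}
A1: add {m, p} — m (Reacher) has m→q; p (Reacher) has p→q.
p ∈ A1, so Reacher can force the target.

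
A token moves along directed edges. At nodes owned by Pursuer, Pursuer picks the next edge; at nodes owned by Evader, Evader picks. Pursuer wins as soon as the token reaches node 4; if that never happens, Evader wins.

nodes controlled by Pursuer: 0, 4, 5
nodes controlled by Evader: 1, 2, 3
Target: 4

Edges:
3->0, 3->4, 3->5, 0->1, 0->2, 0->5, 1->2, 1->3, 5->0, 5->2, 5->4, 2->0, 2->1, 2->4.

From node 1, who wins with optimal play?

Evader

A0 = {4}
A1: add {5} — 5 (Pursuer) has 5→4.
A2: add {0} — 0 (Pursuer) has 0→5.
A3: add {3} — 3 (Evader): all of {0, 4, 5} already in.
A4 = A3; e.g. 1 (Evader) can still go to 2. Fixed point.
1 never enters the attractor, so Evader can avoid the target forever.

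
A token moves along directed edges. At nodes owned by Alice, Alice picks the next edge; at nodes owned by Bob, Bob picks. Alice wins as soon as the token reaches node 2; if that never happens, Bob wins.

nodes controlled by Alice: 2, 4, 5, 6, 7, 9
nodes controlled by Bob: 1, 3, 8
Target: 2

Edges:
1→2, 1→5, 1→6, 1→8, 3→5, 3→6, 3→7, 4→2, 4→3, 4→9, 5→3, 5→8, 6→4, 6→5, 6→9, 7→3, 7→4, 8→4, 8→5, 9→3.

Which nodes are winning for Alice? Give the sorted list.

A0 = {2}
A1: add {4} — 4 (Alice) has 4→2.
A2: add {6, 7} — 6 (Alice) has 6→4; 7 (Alice) has 7→4.
A3 = A2; e.g. 1 (Bob) can still go to 5. Fixed point.
Alice's winning region = {2, 4, 6, 7}.

2, 4, 6, 7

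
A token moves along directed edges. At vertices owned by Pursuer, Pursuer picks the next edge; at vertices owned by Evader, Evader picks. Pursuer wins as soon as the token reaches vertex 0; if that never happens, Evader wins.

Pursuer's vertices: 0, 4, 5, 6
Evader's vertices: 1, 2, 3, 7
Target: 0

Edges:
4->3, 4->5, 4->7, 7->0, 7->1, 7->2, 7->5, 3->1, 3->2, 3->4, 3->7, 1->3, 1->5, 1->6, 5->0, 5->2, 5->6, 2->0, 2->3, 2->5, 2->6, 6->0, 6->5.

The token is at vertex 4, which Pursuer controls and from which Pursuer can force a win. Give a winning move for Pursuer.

A0 = {0}
A1: add {5, 6} — 5 (Pursuer) has 5→0; 6 (Pursuer) has 6→0.
A2: add {4} — 4 (Pursuer) has 4→5.
A3 = A2; e.g. 1 (Evader) can still go to 3. Fixed point.
From 4, successor 5 is in the attractor (rank 1); the other successors 3, 7 are not.

5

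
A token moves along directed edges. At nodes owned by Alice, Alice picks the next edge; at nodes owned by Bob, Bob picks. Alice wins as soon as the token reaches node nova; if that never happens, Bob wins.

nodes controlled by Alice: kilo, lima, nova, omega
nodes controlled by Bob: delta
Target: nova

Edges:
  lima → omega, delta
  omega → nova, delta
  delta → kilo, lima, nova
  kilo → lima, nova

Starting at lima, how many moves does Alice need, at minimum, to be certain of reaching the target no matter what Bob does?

2

A0 = {nova}
A1: add {kilo, omega} — kilo (Alice) has kilo→nova; omega (Alice) has omega→nova.
A2: add {lima} — lima (Alice) has lima→omega.
lima enters the attractor at level 2, so Alice can force the target in 2 moves from there.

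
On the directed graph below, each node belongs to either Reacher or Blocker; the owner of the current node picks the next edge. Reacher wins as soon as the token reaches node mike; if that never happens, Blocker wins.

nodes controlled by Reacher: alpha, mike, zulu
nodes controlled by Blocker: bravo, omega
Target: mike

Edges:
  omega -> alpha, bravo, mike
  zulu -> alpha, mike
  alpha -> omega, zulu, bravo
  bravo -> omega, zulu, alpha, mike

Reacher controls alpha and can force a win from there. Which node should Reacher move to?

zulu

A0 = {mike}
A1: add {zulu} — zulu (Reacher) has zulu→mike.
A2: add {alpha} — alpha (Reacher) has alpha→zulu.
A3 = A2; e.g. omega (Blocker) can still go to bravo. Fixed point.
From alpha, successor zulu is in the attractor (rank 1); the other successors bravo, omega are not.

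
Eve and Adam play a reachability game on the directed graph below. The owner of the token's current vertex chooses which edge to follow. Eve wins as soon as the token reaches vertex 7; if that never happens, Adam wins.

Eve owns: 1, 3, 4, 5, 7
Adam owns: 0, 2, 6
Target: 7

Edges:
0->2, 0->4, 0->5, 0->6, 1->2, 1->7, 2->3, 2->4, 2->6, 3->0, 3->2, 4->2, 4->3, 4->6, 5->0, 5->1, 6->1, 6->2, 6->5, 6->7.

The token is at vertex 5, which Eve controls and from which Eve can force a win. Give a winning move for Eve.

1

A0 = {7}
A1: add {1} — 1 (Eve) has 1→7.
A2: add {5} — 5 (Eve) has 5→1.
A3 = A2; e.g. 0 (Adam) can still go to 2. Fixed point.
From 5, successor 1 is in the attractor (rank 1); the other successor 0 is not.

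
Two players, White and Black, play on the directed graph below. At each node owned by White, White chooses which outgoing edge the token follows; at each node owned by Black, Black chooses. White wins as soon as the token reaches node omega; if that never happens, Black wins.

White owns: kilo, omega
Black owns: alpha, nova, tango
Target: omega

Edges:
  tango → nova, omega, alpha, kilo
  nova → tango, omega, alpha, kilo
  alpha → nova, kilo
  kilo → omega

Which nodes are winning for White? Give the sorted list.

A0 = {omega}
A1: add {kilo} — kilo (White) has kilo→omega.
A2 = A1; e.g. tango (Black) can still go to nova. Fixed point.
White's winning region = {kilo, omega}.

kilo, omega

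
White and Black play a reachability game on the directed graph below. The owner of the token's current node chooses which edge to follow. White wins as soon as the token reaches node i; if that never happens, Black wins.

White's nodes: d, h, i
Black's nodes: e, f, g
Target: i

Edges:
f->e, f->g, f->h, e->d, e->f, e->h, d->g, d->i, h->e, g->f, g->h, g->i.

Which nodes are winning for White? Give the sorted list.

A0 = {i}
A1: add {d} — d (White) has d→i.
A2 = A1; e.g. e (Black) can still go to f. Fixed point.
White's winning region = {d, i}.

d, i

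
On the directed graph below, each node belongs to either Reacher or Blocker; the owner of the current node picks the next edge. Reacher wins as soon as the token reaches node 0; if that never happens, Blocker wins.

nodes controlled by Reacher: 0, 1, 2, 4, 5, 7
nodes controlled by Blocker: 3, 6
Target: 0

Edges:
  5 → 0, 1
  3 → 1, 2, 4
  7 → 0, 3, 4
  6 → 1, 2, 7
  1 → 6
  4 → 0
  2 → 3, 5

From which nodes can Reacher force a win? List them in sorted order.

A0 = {0}
A1: add {4, 5, 7} — 4 (Reacher) has 4→0; 5 (Reacher) has 5→0; 7 (Reacher) has 7→0.
A2: add {2} — 2 (Reacher) has 2→5.
A3 = A2; e.g. 1 (Reacher) has no edge into A2. Fixed point.
Reacher's winning region = {0, 2, 4, 5, 7}.

0, 2, 4, 5, 7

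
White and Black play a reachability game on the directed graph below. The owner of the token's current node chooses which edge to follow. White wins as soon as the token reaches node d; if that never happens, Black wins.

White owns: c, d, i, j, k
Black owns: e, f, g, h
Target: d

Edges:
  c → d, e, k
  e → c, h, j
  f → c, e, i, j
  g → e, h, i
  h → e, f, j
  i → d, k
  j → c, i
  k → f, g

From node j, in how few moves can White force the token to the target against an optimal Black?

A0 = {d}
A1: add {c, i} — c (White) has c→d; i (White) has i→d.
A2: add {j} — j (White) has j→c.
A3 = A2; e.g. e (Black) can still go to h. Fixed point.
j enters the attractor at level 2, so White can force the target in 2 moves from there.

2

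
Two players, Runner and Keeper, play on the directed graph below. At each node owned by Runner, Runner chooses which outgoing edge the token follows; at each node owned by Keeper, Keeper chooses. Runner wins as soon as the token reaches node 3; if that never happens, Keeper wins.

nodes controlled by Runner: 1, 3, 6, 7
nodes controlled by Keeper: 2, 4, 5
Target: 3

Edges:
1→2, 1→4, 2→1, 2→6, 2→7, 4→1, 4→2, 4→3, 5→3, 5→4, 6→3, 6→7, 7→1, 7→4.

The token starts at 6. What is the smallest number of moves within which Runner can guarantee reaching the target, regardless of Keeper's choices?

A0 = {3}
A1: add {6} — 6 (Runner) has 6→3.
A2 = A1; e.g. 1 (Runner) has no edge into A1. Fixed point.
6 enters the attractor at level 1, so Runner can force the target in 1 move from there.

1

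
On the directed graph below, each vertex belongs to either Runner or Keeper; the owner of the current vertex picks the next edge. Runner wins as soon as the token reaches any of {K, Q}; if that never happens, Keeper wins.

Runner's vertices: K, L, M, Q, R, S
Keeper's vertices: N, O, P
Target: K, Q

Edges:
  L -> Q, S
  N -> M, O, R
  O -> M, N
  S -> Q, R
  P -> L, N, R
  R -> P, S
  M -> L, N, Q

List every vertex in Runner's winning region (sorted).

K, L, M, Q, R, S

A0 = {K, Q}
A1: add {L, M, S} — L (Runner) has L→Q; M (Runner) has M→Q; S (Runner) has S→Q.
A2: add {R} — R (Runner) has R→S.
A3 = A2; e.g. N (Keeper) can still go to O. Fixed point.
Runner's winning region = {K, L, M, Q, R, S}.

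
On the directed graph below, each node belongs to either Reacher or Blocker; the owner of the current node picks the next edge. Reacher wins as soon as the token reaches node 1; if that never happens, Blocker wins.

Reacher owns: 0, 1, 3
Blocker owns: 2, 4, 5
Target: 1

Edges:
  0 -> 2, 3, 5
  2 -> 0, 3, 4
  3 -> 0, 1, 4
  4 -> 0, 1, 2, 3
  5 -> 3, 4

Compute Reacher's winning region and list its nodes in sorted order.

0, 1, 3

A0 = {1}
A1: add {3} — 3 (Reacher) has 3→1.
A2: add {0} — 0 (Reacher) has 0→3.
A3 = A2; e.g. 2 (Blocker) can still go to 4. Fixed point.
Reacher's winning region = {0, 1, 3}.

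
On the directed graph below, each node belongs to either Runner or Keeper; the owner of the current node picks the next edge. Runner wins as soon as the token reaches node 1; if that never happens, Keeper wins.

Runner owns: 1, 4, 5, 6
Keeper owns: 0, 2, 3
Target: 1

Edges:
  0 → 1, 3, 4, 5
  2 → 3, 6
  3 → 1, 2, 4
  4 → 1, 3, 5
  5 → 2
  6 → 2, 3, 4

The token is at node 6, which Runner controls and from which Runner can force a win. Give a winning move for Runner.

4

A0 = {1}
A1: add {4} — 4 (Runner) has 4→1.
A2: add {6} — 6 (Runner) has 6→4.
A3 = A2; e.g. 0 (Keeper) can still go to 3. Fixed point.
From 6, successor 4 is in the attractor (rank 1); the other successors 2, 3 are not.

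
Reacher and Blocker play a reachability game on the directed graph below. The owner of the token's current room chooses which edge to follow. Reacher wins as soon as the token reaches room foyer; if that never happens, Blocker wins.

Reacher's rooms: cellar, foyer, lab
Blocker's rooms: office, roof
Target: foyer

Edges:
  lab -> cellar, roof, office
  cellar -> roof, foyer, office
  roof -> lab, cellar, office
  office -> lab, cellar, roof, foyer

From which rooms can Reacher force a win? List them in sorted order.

A0 = {foyer}
A1: add {cellar} — cellar (Reacher) has cellar→foyer.
A2: add {lab} — lab (Reacher) has lab→cellar.
A3 = A2; e.g. roof (Blocker) can still go to office. Fixed point.
Reacher's winning region = {cellar, foyer, lab}.

cellar, foyer, lab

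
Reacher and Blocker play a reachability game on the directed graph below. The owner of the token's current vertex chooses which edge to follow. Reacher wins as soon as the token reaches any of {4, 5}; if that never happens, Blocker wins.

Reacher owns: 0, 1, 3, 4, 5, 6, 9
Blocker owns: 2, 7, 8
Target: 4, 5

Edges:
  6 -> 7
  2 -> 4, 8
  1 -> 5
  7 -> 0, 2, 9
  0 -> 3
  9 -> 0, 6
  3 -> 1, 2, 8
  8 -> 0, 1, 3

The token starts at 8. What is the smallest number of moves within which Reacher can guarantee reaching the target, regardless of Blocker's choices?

4

A0 = {4, 5}
A1: add {1} — 1 (Reacher) has 1→5.
A2: add {3} — 3 (Reacher) has 3→1.
A3: add {0} — 0 (Reacher) has 0→3.
A4: add {8, 9} — 8 (Blocker): all of {0, 1, 3} already in; 9 (Reacher) has 9→0.
8 enters the attractor at level 4, so Reacher can force the target in 4 moves from there.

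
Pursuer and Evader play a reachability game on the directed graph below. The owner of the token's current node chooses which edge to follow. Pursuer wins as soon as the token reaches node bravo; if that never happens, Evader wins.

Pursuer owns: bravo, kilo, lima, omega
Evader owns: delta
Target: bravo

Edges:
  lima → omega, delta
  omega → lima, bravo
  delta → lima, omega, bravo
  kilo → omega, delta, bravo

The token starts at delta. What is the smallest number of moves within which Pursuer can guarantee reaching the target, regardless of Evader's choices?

A0 = {bravo}
A1: add {kilo, omega} — omega (Pursuer) has omega→bravo; kilo (Pursuer) has kilo→bravo.
A2: add {lima} — lima (Pursuer) has lima→omega.
A3: add {delta} — delta (Evader): all of {lima, omega, bravo} already in.
A3 = all vertices. Fixed point.
delta enters the attractor at level 3, so Pursuer can force the target in 3 moves from there.

3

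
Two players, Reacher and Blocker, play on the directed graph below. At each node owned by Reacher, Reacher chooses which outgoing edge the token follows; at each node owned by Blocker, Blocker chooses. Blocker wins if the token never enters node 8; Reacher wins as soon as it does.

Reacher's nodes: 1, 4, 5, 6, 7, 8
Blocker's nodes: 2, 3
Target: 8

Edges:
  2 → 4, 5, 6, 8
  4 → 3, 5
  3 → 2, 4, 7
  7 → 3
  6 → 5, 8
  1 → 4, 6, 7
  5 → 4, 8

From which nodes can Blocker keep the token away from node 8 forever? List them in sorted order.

A0 = {8}
A1: add {5, 6} — 5 (Reacher) has 5→8; 6 (Reacher) has 6→8.
A2: add {1, 4} — 1 (Reacher) has 1→6; 4 (Reacher) has 4→5.
A3: add {2} — 2 (Blocker): all of {4, 5, 6, 8} already in.
A4 = A3; e.g. 3 (Blocker) can still go to 7. Fixed point.
Reacher's attractor = {1, 2, 4, 5, 6, 8}; Blocker avoids the target exactly from the complement.

3, 7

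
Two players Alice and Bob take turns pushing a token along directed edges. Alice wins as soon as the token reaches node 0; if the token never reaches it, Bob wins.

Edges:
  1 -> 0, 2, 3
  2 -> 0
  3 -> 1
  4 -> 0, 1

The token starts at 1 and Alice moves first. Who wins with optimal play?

Alice

Track states (vertex, player-to-move).
A0 = {(0,Alice), (0,Bob)}
A1: add {(1,Alice), (2,Alice), (2,Bob), (4,Alice)}.
(1,Alice) ∈ A1 ⇒ Alice forces the target.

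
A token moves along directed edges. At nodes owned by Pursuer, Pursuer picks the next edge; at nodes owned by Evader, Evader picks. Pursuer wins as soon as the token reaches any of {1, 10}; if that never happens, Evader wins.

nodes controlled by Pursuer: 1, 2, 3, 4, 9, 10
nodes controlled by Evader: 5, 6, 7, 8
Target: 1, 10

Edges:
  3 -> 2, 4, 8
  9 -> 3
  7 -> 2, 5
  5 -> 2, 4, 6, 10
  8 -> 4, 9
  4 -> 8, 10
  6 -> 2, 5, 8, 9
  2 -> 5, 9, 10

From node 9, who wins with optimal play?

A0 = {1, 10}
A1: add {2, 4} — 2 (Pursuer) has 2→10; 4 (Pursuer) has 4→10.
A2: add {3} — 3 (Pursuer) has 3→2.
A3: add {9} — 9 (Pursuer) has 9→3.
9 ∈ A3, so Pursuer can force the target.

Pursuer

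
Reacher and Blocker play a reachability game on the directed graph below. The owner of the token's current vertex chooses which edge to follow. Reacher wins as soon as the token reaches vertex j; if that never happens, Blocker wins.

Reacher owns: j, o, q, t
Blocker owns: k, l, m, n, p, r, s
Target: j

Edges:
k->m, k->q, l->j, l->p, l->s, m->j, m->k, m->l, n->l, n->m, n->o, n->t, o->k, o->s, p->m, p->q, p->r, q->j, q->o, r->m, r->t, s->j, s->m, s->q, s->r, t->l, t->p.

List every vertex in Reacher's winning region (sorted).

A0 = {j}
A1: add {q} — q (Reacher) has q→j.
A2 = A1; e.g. k (Blocker) can still go to m. Fixed point.
Reacher's winning region = {j, q}.

j, q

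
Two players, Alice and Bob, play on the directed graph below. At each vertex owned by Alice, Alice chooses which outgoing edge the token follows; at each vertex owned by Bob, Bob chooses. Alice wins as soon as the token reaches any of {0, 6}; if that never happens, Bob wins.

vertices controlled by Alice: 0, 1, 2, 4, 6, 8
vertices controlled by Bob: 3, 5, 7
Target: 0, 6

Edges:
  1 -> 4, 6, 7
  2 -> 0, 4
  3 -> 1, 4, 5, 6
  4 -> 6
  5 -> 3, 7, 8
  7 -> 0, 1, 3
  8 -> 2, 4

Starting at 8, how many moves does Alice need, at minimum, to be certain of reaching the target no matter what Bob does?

2

A0 = {0, 6}
A1: add {1, 2, 4} — 1 (Alice) has 1→6; 2 (Alice) has 2→0; 4 (Alice) has 4→6.
A2: add {8} — 8 (Alice) has 8→2.
A3 = A2; e.g. 3 (Bob) can still go to 5. Fixed point.
8 enters the attractor at level 2, so Alice can force the target in 2 moves from there.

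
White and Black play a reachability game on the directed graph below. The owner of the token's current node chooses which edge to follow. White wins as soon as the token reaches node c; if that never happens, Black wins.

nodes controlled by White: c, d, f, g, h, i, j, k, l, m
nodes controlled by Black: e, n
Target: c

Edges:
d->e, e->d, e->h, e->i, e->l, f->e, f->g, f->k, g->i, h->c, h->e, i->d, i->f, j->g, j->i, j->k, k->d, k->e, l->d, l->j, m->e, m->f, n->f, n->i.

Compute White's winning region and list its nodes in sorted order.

c, h

A0 = {c}
A1: add {h} — h (White) has h→c.
A2 = A1; e.g. d (White) has no edge into A1. Fixed point.
White's winning region = {c, h}.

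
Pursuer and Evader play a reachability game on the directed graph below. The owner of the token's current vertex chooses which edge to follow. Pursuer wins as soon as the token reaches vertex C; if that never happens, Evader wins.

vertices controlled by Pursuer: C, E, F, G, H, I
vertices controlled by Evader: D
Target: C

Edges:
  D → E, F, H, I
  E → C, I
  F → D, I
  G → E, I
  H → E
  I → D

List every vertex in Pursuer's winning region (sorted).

C, E, G, H

A0 = {C}
A1: add {E} — E (Pursuer) has E→C.
A2: add {G, H} — G (Pursuer) has G→E; H (Pursuer) has H→E.
A3 = A2; e.g. D (Evader) can still go to F. Fixed point.
Pursuer's winning region = {C, E, G, H}.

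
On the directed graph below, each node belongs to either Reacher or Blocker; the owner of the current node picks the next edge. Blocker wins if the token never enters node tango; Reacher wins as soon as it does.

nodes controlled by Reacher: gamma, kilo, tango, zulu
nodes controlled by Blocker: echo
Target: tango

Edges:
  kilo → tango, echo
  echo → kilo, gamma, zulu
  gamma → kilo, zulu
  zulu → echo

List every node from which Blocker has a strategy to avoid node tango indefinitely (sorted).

echo, zulu

A0 = {tango}
A1: add {kilo} — kilo (Reacher) has kilo→tango.
A2: add {gamma} — gamma (Reacher) has gamma→kilo.
A3 = A2; e.g. echo (Blocker) can still go to zulu. Fixed point.
Reacher's attractor = {gamma, kilo, tango}; Blocker avoids the target exactly from the complement.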